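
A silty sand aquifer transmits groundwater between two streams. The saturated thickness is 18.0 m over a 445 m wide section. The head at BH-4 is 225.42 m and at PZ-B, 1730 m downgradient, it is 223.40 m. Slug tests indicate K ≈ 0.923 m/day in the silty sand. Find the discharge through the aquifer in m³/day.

Cross-sectional area A = 445 × 18.0 = 8010 m².
Hydraulic gradient i = (225.42 − 223.40) / 1730 = 2.02 / 1730 = 0.001168.
Darcy's law: Q = K · A · i = 0.9230 × 8010 × 0.001168 = 8.633 m³/day.

8.63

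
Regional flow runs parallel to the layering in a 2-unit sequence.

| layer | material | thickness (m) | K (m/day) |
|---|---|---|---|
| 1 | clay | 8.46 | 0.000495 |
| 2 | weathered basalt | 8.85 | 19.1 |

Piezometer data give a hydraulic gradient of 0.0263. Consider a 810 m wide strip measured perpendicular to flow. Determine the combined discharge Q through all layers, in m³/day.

3600

Flow is parallel to layering, so each bed carries its own Darcy discharge and the transmissivities add.
Σ(K_i·b_i) = 0.000495×8.46 + 19.1×8.85 = 169.0 m²/day.
Hydraulic gradient i = 0.0263.
Q = Σ(K_i·b_i) · W · i = 169.0 × 810 × 0.02630 = 3601 m³/day.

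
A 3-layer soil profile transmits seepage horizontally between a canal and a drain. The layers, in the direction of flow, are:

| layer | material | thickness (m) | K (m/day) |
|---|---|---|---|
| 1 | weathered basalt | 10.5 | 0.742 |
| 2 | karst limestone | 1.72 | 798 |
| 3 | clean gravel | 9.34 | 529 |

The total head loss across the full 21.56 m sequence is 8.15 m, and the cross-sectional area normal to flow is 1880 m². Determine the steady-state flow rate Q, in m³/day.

Flow is perpendicular to layering, so the layers act in series and the equivalent K is the thickness-weighted harmonic mean.
Total thickness L = 10.5 + 1.72 + 9.34 = 21.56 m.
Σ(b_i/K_i) = 10.5/0.742 + 1.72/798 + 9.34/529 = 14.17 d.
K_eq = L / Σ(b_i/K_i) = 21.56 / 14.17 = 1.521 m/day.
Q = K_eq · A · (Δh/L) = 1.521 × 1880 × (8.15/21.56) = 1081 m³/day.

1080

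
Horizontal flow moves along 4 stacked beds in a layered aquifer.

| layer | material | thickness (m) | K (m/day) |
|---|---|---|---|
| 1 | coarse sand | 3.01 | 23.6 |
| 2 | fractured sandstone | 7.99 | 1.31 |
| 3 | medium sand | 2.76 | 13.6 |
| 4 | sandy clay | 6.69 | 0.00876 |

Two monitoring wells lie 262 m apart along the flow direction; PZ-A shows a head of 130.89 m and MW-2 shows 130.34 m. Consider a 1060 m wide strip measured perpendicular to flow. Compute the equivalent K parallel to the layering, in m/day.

Flow is parallel to layering, so each bed carries its own Darcy discharge and the transmissivities add.
Σ(K_i·b_i) = 23.6×3.01 + 1.31×7.99 + 13.6×2.76 + 0.00876×6.69 = 119.1 m²/day.
Total thickness b = 20.45 m, so K_eq = Σ(K_i·b_i)/b = 5.824 m/day.

5.82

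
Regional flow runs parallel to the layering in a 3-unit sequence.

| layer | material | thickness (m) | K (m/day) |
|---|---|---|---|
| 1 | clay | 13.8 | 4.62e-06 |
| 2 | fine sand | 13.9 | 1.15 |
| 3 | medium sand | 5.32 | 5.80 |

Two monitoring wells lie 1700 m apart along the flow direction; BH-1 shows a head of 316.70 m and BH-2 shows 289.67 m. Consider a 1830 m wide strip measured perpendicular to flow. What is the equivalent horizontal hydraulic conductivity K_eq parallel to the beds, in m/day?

Flow is parallel to layering, so each bed carries its own Darcy discharge and the transmissivities add.
Σ(K_i·b_i) = 4.62e-06×13.8 + 1.15×13.9 + 5.80×5.32 = 46.84 m²/day.
Total thickness b = 33.02 m, so K_eq = Σ(K_i·b_i)/b = 1.419 m/day.

1.42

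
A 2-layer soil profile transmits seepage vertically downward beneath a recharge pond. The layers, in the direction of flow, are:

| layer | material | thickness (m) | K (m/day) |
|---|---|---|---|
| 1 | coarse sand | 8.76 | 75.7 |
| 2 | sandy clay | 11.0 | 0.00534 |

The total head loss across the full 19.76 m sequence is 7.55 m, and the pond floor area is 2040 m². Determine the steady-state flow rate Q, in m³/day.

7.48

Flow is perpendicular to layering, so the layers act in series and the equivalent K is the thickness-weighted harmonic mean.
Total thickness L = 8.76 + 11.0 = 19.76 m.
Σ(b_i/K_i) = 8.76/75.7 + 11.0/0.00534 = 2060 d.
K_eq = L / Σ(b_i/K_i) = 19.76 / 2060 = 0.009592 m/day.
Q = K_eq · A · (Δh/L) = 0.009592 × 2040 × (7.55/19.76) = 7.477 m³/day.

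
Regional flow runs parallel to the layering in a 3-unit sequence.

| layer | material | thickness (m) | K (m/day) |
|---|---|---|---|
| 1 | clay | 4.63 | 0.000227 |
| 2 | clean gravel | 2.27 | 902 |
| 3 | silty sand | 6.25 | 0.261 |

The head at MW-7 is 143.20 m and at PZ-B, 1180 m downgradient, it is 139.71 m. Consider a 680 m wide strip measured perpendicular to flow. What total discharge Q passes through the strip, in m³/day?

Flow is parallel to layering, so each bed carries its own Darcy discharge and the transmissivities add.
Σ(K_i·b_i) = 0.000227×4.63 + 902×2.27 + 0.261×6.25 = 2049 m²/day.
Hydraulic gradient i = (143.20 − 139.71) / 1180 = 3.49 / 1180 = 0.002958.
Q = Σ(K_i·b_i) · W · i = 2049 × 680 × 0.002958 = 4121 m³/day.

4120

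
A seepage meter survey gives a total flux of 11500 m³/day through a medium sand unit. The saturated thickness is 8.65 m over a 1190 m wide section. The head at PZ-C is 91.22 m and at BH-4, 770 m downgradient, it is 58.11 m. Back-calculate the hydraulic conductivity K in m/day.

Cross-sectional area A = 1190 × 8.65 = 10294 m².
Hydraulic gradient i = (91.22 − 58.11) / 770 = 33.11 / 770 = 0.04300.
From Q = K·A·i, K = Q / (A·i) = 11500 / (10294 × 0.04300) = 25.98 m/day.

26.0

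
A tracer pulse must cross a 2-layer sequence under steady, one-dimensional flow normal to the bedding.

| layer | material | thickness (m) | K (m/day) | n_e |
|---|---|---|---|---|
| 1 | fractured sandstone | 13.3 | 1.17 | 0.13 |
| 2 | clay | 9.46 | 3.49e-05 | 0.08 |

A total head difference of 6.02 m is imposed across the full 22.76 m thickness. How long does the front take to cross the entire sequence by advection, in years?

With flow normal to the layers, continuity requires the same specific discharge q through every layer.
Σ(b_i/K_i) = 13.3/1.17 + 9.46/3.49e-05 = 2.711e+05 d.
q = Δh / Σ(b_i/K_i) = 6.02 / 2.711e+05 = 2.221e-05 m/day.
In each layer the seepage velocity is v_i = q/n_i, so the layer transit time is t_i = b_i·n_i / q:
  layer 1 (fractured sandstone): t_1 = 13.3 × 0.13 / 2.221e-05 = 77854 d
  layer 2 (clay): t_2 = 9.46 × 0.08 / 2.221e-05 = 34078 d
Total t = Σ t_i = 1.119e+05 days = 306.5 years.

306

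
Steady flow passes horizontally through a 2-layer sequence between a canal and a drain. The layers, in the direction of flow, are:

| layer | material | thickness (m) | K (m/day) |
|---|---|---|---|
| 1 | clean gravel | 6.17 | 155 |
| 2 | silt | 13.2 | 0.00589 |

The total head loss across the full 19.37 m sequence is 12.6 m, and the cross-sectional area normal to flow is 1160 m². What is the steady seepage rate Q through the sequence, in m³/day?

6.52

Flow is perpendicular to layering, so the layers act in series and the equivalent K is the thickness-weighted harmonic mean.
Total thickness L = 6.17 + 13.2 = 19.37 m.
Σ(b_i/K_i) = 6.17/155 + 13.2/0.00589 = 2241 d.
K_eq = L / Σ(b_i/K_i) = 19.37 / 2241 = 0.008643 m/day.
Q = K_eq · A · (Δh/L) = 0.008643 × 1160 × (12.6/19.37) = 6.522 m³/day.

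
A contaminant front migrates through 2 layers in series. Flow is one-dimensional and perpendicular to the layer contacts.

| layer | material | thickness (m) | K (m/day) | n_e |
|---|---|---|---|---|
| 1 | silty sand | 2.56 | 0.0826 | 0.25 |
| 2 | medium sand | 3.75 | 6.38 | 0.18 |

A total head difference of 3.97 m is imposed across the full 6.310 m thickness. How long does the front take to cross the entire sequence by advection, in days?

With flow normal to the layers, continuity requires the same specific discharge q through every layer.
Σ(b_i/K_i) = 2.56/0.0826 + 3.75/6.38 = 31.58 d.
q = Δh / Σ(b_i/K_i) = 3.97 / 31.58 = 0.1257 m/day.
In each layer the seepage velocity is v_i = q/n_i, so the layer transit time is t_i = b_i·n_i / q:
  layer 1 (silty sand): t_1 = 2.56 × 0.25 / 0.1257 = 5.091 d
  layer 2 (medium sand): t_2 = 3.75 × 0.18 / 0.1257 = 5.369 d
Total t = Σ t_i = 10.46 days.

10.5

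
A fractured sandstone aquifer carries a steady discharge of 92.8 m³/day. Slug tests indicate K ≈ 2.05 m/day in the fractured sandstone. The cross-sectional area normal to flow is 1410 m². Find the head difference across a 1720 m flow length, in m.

From Q = K·A·i, i = Q / (K·A) = 92.8 / (2.050 × 1410) = 0.03211.
Head loss Δh = i · L = 0.03211 × 1720 = 55.22 m.

55.2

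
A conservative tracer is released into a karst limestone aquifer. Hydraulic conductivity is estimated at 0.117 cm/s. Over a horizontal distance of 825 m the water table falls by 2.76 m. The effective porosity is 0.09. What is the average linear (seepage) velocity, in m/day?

3.76

Convert K: 0.117 cm/s × 864 = 101.1 m/day.
Hydraulic gradient i = Δh / L = 2.76 / 825 = 0.003345.
Darcy flux q = K · i = 101.1 × 0.003345 = 0.3382 m/day.
Seepage velocity v = q / n_e = 0.3382 / 0.09 = 3.758 m/day.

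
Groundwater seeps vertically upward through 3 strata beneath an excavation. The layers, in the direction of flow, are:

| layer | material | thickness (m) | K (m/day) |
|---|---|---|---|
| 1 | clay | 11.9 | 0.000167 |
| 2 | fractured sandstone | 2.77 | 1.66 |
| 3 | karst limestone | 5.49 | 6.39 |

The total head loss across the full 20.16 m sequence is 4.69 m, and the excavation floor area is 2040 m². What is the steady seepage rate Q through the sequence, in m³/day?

Flow is perpendicular to layering, so the layers act in series and the equivalent K is the thickness-weighted harmonic mean.
Total thickness L = 11.9 + 2.77 + 5.49 = 20.16 m.
Σ(b_i/K_i) = 11.9/0.000167 + 2.77/1.66 + 5.49/6.39 = 71260 d.
K_eq = L / Σ(b_i/K_i) = 20.16 / 71260 = 0.0002829 m/day.
Q = K_eq · A · (Δh/L) = 0.0002829 × 2040 × (4.69/20.16) = 0.1343 m³/day.

0.134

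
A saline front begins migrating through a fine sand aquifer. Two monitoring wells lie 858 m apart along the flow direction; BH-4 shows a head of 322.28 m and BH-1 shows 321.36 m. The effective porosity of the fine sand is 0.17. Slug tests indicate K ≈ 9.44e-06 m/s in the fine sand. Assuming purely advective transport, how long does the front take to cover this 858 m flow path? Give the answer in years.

457

Convert K: 9.44e-06 m/s × 86400 = 0.8156 m/day.
Hydraulic gradient i = (322.28 − 321.36) / 858 = 0.92 / 858 = 0.001072.
Darcy flux q = K · i = 0.8156 × 0.001072 = 0.0008746 m/day.
Seepage velocity v = q / n_e = 0.0008746 / 0.17 = 0.005144 m/day.
Travel time t = L / v = 858 / 0.005144 = 1.668e+05 days = 456.6 years.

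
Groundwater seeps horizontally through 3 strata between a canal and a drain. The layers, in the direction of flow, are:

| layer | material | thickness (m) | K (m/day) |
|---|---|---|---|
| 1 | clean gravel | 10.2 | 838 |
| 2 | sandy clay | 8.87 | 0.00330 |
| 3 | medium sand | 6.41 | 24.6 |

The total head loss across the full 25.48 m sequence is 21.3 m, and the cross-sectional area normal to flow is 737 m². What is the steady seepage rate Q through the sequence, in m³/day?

5.84

Flow is perpendicular to layering, so the layers act in series and the equivalent K is the thickness-weighted harmonic mean.
Total thickness L = 10.2 + 8.87 + 6.41 = 25.48 m.
Σ(b_i/K_i) = 10.2/838 + 8.87/0.00330 + 6.41/24.6 = 2688 d.
K_eq = L / Σ(b_i/K_i) = 25.48 / 2688 = 0.009479 m/day.
Q = K_eq · A · (Δh/L) = 0.009479 × 737 × (21.3/25.48) = 5.840 m³/day.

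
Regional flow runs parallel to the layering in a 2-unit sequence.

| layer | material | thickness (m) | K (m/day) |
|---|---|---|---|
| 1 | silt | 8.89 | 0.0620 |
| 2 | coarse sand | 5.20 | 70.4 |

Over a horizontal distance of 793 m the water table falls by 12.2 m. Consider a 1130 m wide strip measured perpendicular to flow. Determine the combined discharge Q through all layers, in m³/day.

6370

Flow is parallel to layering, so each bed carries its own Darcy discharge and the transmissivities add.
Σ(K_i·b_i) = 0.0620×8.89 + 70.4×5.20 = 366.6 m²/day.
Hydraulic gradient i = Δh / L = 12.2 / 793 = 0.01538.
Q = Σ(K_i·b_i) · W · i = 366.6 × 1130 × 0.01538 = 6374 m³/day.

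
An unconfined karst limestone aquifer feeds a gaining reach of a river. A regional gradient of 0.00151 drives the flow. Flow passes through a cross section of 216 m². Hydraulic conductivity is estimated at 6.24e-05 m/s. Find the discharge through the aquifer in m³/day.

Convert K: 6.24e-05 m/s × 86400 = 5.391 m/day.
Hydraulic gradient i = 0.00151.
Darcy's law: Q = K · A · i = 5.391 × 216.0 × 0.001510 = 1.758 m³/day.

1.76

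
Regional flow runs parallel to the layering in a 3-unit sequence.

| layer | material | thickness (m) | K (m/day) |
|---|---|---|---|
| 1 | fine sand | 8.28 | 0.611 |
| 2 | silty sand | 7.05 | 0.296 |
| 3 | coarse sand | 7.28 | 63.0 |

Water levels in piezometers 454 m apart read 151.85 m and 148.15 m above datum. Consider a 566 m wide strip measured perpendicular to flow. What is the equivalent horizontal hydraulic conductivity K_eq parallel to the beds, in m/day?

20.6

Flow is parallel to layering, so each bed carries its own Darcy discharge and the transmissivities add.
Σ(K_i·b_i) = 0.611×8.28 + 0.296×7.05 + 63.0×7.28 = 465.8 m²/day.
Total thickness b = 22.61 m, so K_eq = Σ(K_i·b_i)/b = 20.60 m/day.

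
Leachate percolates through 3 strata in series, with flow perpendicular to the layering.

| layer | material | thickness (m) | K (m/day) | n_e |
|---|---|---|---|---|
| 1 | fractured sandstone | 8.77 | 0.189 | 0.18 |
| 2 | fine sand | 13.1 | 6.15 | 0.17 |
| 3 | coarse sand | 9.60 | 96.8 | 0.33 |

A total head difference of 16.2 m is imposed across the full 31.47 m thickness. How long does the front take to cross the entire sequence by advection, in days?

With flow normal to the layers, continuity requires the same specific discharge q through every layer.
Σ(b_i/K_i) = 8.77/0.189 + 13.1/6.15 + 9.60/96.8 = 48.63 d.
q = Δh / Σ(b_i/K_i) = 16.2 / 48.63 = 0.3331 m/day.
In each layer the seepage velocity is v_i = q/n_i, so the layer transit time is t_i = b_i·n_i / q:
  layer 1 (fractured sandstone): t_1 = 8.77 × 0.18 / 0.3331 = 4.739 d
  layer 2 (fine sand): t_2 = 13.1 × 0.17 / 0.3331 = 6.685 d
  layer 3 (coarse sand): t_3 = 9.60 × 0.33 / 0.3331 = 9.510 d
Total t = Σ t_i = 20.93 days.

20.9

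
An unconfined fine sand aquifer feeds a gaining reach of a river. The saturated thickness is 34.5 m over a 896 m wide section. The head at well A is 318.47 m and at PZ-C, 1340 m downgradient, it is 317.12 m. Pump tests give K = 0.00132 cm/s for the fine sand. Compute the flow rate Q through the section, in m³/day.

35.5

Convert K: 0.00132 cm/s × 864 = 1.140 m/day.
Cross-sectional area A = 896 × 34.5 = 30912 m².
Hydraulic gradient i = (318.47 − 317.12) / 1340 = 1.35 / 1340 = 0.001007.
Darcy's law: Q = K · A · i = 1.140 × 30912 × 0.001007 = 35.52 m³/day.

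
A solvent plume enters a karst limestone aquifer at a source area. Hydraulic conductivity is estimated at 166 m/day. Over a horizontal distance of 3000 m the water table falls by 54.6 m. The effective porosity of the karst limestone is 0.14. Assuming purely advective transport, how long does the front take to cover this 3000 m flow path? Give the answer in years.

0.381

Hydraulic gradient i = Δh / L = 54.6 / 3000 = 0.01820.
Darcy flux q = K · i = 166.0 × 0.01820 = 3.021 m/day.
Seepage velocity v = q / n_e = 3.021 / 0.14 = 21.58 m/day.
Travel time t = L / v = 3000 / 21.58 = 139.0 days = 0.3806 years.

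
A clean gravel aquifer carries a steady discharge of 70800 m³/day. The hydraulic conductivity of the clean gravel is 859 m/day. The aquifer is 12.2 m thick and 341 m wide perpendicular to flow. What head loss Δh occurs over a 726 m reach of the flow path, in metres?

Cross-sectional area A = 341 × 12.2 = 4160 m².
From Q = K·A·i, i = Q / (K·A) = 70800 / (859.0 × 4160) = 0.01981.
Head loss Δh = i · L = 0.01981 × 726 = 14.38 m.

14.4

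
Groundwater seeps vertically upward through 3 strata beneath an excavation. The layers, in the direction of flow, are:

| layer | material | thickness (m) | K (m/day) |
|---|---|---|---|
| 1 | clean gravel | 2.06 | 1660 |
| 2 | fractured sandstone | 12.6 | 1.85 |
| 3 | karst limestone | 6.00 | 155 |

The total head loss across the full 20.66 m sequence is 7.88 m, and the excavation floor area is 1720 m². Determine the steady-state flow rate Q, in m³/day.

Flow is perpendicular to layering, so the layers act in series and the equivalent K is the thickness-weighted harmonic mean.
Total thickness L = 2.06 + 12.6 + 6.00 = 20.66 m.
Σ(b_i/K_i) = 2.06/1660 + 12.6/1.85 + 6.00/155 = 6.851 d.
K_eq = L / Σ(b_i/K_i) = 20.66 / 6.851 = 3.016 m/day.
Q = K_eq · A · (Δh/L) = 3.016 × 1720 × (7.88/20.66) = 1978 m³/day.

1980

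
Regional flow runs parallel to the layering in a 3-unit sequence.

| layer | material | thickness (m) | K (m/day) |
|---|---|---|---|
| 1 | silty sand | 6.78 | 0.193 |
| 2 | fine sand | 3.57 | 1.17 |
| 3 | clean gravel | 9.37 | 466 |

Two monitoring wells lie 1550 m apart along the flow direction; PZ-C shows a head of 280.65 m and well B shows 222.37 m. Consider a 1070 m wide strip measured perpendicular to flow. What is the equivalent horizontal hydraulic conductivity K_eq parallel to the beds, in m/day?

Flow is parallel to layering, so each bed carries its own Darcy discharge and the transmissivities add.
Σ(K_i·b_i) = 0.193×6.78 + 1.17×3.57 + 466×9.37 = 4372 m²/day.
Total thickness b = 19.72 m, so K_eq = Σ(K_i·b_i)/b = 221.7 m/day.

222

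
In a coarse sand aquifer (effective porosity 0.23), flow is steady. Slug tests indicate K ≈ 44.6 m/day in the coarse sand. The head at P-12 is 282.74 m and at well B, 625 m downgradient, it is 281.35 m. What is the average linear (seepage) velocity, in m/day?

0.431

Hydraulic gradient i = (282.74 − 281.35) / 625 = 1.39 / 625 = 0.002224.
Darcy flux q = K · i = 44.60 × 0.002224 = 0.09919 m/day.
Seepage velocity v = q / n_e = 0.09919 / 0.23 = 0.4313 m/day.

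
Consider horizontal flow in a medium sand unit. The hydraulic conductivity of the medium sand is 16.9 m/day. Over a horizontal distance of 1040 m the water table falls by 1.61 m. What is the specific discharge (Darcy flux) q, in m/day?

Hydraulic gradient i = Δh / L = 1.61 / 1040 = 0.001548.
Specific discharge q = K · i = 16.90 × 0.001548 = 0.02616 m/day.

0.0262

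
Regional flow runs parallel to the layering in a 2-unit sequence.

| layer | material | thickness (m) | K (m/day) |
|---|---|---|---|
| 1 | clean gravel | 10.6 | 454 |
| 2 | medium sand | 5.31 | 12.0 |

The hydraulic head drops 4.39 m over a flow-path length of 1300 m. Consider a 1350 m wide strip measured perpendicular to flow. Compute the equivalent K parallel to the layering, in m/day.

Flow is parallel to layering, so each bed carries its own Darcy discharge and the transmissivities add.
Σ(K_i·b_i) = 454×10.6 + 12.0×5.31 = 4876 m²/day.
Total thickness b = 15.91 m, so K_eq = Σ(K_i·b_i)/b = 306.5 m/day.

306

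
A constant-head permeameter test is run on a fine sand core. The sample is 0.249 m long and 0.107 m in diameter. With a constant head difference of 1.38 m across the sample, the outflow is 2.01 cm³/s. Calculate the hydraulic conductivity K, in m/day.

Cross-sectional area A = π·(d/2)² = π × (0.107/2)² = 0.008992 m².
Convert discharge: 2.01 cm³/s = 2.010e-06 m³/s.
Darcy's law rearranged: K = Q·L / (A·Δh) = 2.010e-06 × 0.249 / (0.008992 × 1.38) = 4.033e-05 m/s = 3.485 m/day.

3.48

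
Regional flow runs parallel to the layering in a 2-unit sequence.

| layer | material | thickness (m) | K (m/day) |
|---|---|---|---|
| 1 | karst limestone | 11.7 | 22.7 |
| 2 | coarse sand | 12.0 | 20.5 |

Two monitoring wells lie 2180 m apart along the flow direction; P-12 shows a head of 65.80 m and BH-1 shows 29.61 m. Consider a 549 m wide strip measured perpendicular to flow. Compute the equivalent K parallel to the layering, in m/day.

21.6

Flow is parallel to layering, so each bed carries its own Darcy discharge and the transmissivities add.
Σ(K_i·b_i) = 22.7×11.7 + 20.5×12.0 = 511.6 m²/day.
Total thickness b = 23.70 m, so K_eq = Σ(K_i·b_i)/b = 21.59 m/day.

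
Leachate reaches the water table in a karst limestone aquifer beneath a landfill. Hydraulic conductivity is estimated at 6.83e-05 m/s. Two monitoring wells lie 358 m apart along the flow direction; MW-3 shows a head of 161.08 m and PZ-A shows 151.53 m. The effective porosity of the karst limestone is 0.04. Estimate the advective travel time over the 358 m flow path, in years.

0.249

Convert K: 6.83e-05 m/s × 86400 = 5.901 m/day.
Hydraulic gradient i = (161.08 − 151.53) / 358 = 9.55 / 358 = 0.02668.
Darcy flux q = K · i = 5.901 × 0.02668 = 0.1574 m/day.
Seepage velocity v = q / n_e = 0.1574 / 0.04 = 3.935 m/day.
Travel time t = L / v = 358 / 3.935 = 90.97 days = 0.2491 years.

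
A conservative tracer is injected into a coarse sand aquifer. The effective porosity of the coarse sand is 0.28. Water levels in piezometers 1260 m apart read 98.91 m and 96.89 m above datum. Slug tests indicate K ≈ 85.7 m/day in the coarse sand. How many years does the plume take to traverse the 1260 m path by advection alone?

7.03

Hydraulic gradient i = (98.91 − 96.89) / 1260 = 2.02 / 1260 = 0.001603.
Darcy flux q = K · i = 85.70 × 0.001603 = 0.1374 m/day.
Seepage velocity v = q / n_e = 0.1374 / 0.28 = 0.4907 m/day.
Travel time t = L / v = 1260 / 0.4907 = 2568 days = 7.030 years.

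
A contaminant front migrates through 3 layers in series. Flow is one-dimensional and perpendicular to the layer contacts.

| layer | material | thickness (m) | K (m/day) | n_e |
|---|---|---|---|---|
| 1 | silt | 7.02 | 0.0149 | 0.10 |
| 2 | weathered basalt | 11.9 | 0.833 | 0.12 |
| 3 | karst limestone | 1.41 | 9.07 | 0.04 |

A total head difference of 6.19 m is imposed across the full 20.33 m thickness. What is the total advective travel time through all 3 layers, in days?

With flow normal to the layers, continuity requires the same specific discharge q through every layer.
Σ(b_i/K_i) = 7.02/0.0149 + 11.9/0.833 + 1.41/9.07 = 485.6 d.
q = Δh / Σ(b_i/K_i) = 6.19 / 485.6 = 0.01275 m/day.
In each layer the seepage velocity is v_i = q/n_i, so the layer transit time is t_i = b_i·n_i / q:
  layer 1 (silt): t_1 = 7.02 × 0.10 / 0.01275 = 55.07 d
  layer 2 (weathered basalt): t_2 = 11.9 × 0.12 / 0.01275 = 112.0 d
  layer 3 (karst limestone): t_3 = 1.41 × 0.04 / 0.01275 = 4.424 d
Total t = Σ t_i = 171.5 days.

172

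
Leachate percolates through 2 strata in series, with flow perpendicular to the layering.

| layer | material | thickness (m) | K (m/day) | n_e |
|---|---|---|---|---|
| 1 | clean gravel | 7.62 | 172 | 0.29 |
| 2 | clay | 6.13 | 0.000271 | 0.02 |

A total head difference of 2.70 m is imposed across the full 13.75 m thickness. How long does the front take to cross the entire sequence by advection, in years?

53.5

With flow normal to the layers, continuity requires the same specific discharge q through every layer.
Σ(b_i/K_i) = 7.62/172 + 6.13/0.000271 = 22620 d.
q = Δh / Σ(b_i/K_i) = 2.70 / 22620 = 0.0001194 m/day.
In each layer the seepage velocity is v_i = q/n_i, so the layer transit time is t_i = b_i·n_i / q:
  layer 1 (clean gravel): t_1 = 7.62 × 0.29 / 0.0001194 = 18513 d
  layer 2 (clay): t_2 = 6.13 × 0.02 / 0.0001194 = 1027 d
Total t = Σ t_i = 19540 days = 53.50 years.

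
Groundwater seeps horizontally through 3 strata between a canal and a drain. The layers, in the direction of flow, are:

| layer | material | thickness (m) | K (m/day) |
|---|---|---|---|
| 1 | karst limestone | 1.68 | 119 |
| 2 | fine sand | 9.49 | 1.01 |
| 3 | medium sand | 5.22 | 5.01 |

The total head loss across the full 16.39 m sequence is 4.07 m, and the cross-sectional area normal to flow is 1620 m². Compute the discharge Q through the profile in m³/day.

Flow is perpendicular to layering, so the layers act in series and the equivalent K is the thickness-weighted harmonic mean.
Total thickness L = 1.68 + 9.49 + 5.22 = 16.39 m.
Σ(b_i/K_i) = 1.68/119 + 9.49/1.01 + 5.22/5.01 = 10.45 d.
K_eq = L / Σ(b_i/K_i) = 16.39 / 10.45 = 1.568 m/day.
Q = K_eq · A · (Δh/L) = 1.568 × 1620 × (4.07/16.39) = 630.8 m³/day.

631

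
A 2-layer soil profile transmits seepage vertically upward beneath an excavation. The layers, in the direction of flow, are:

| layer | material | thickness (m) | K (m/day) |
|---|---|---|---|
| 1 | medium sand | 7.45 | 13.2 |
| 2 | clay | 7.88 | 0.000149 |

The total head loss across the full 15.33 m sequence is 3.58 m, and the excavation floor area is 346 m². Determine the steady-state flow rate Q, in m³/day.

0.0234

Flow is perpendicular to layering, so the layers act in series and the equivalent K is the thickness-weighted harmonic mean.
Total thickness L = 7.45 + 7.88 = 15.33 m.
Σ(b_i/K_i) = 7.45/13.2 + 7.88/0.000149 = 52886 d.
K_eq = L / Σ(b_i/K_i) = 15.33 / 52886 = 0.0002899 m/day.
Q = K_eq · A · (Δh/L) = 0.0002899 × 346 × (3.58/15.33) = 0.02342 m³/day.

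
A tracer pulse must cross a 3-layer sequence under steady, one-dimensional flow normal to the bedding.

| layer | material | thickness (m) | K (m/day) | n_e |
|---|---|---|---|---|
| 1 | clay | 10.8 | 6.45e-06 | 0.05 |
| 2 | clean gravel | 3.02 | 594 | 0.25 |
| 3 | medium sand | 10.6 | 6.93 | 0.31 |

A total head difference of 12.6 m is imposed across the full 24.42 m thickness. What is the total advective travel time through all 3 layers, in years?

With flow normal to the layers, continuity requires the same specific discharge q through every layer.
Σ(b_i/K_i) = 10.8/6.45e-06 + 3.02/594 + 10.6/6.93 = 1.674e+06 d.
q = Δh / Σ(b_i/K_i) = 12.6 / 1.674e+06 = 7.525e-06 m/day.
In each layer the seepage velocity is v_i = q/n_i, so the layer transit time is t_i = b_i·n_i / q:
  layer 1 (clay): t_1 = 10.8 × 0.05 / 7.525e-06 = 71761 d
  layer 2 (clean gravel): t_2 = 3.02 × 0.25 / 7.525e-06 = 1.003e+05 d
  layer 3 (medium sand): t_3 = 10.6 × 0.31 / 7.525e-06 = 4.367e+05 d
Total t = Σ t_i = 6.088e+05 days = 1667 years.

1670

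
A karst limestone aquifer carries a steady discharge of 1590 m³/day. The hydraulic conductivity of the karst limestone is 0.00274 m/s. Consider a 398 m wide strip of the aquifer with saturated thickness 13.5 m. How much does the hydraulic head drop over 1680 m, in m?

2.10

Convert K: 0.00274 m/s × 86400 = 236.7 m/day.
Cross-sectional area A = 398 × 13.5 = 5373 m².
From Q = K·A·i, i = Q / (K·A) = 1590 / (236.7 × 5373) = 0.001250.
Head loss Δh = i · L = 0.001250 × 1680 = 2.100 m.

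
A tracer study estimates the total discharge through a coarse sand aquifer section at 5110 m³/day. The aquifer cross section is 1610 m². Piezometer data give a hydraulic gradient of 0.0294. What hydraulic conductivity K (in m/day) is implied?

Hydraulic gradient i = 0.0294.
From Q = K·A·i, K = Q / (A·i) = 5110 / (1610 × 0.02940) = 108.0 m/day.

108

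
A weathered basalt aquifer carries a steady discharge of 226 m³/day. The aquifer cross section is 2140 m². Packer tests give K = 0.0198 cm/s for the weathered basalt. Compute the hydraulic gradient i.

Convert K: 0.0198 cm/s × 864 = 17.11 m/day.
From Q = K·A·i, i = Q / (K·A) = 226 / (17.11 × 2140) = 0.006173.

0.00617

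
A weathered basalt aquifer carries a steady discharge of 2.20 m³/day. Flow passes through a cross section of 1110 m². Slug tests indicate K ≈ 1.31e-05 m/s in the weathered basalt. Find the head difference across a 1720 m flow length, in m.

Convert K: 1.31e-05 m/s × 86400 = 1.132 m/day.
From Q = K·A·i, i = Q / (K·A) = 2.20 / (1.132 × 1110) = 0.001751.
Head loss Δh = i · L = 0.001751 × 1720 = 3.012 m.

3.01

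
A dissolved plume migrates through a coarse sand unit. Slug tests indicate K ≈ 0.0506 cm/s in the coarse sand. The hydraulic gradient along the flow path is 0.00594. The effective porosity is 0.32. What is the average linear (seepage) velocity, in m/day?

Convert K: 0.0506 cm/s × 864 = 43.72 m/day.
Hydraulic gradient i = 0.00594.
Darcy flux q = K · i = 43.72 × 0.005940 = 0.2597 m/day.
Seepage velocity v = q / n_e = 0.2597 / 0.32 = 0.8115 m/day.

0.812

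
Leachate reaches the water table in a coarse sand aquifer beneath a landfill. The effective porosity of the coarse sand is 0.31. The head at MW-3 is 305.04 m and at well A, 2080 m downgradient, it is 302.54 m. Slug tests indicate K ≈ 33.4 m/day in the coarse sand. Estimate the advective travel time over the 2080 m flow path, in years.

44.0

Hydraulic gradient i = (305.04 − 302.54) / 2080 = 2.5 / 2080 = 0.001202.
Darcy flux q = K · i = 33.40 × 0.001202 = 0.04014 m/day.
Seepage velocity v = q / n_e = 0.04014 / 0.31 = 0.1295 m/day.
Travel time t = L / v = 2080 / 0.1295 = 16062 days = 43.98 years.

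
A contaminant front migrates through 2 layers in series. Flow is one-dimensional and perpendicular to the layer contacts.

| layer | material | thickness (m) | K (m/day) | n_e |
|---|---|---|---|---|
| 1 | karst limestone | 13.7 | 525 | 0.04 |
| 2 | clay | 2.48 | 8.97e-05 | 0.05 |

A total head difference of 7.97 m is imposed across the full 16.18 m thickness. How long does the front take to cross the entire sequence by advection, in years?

With flow normal to the layers, continuity requires the same specific discharge q through every layer.
Σ(b_i/K_i) = 13.7/525 + 2.48/8.97e-05 = 27648 d.
q = Δh / Σ(b_i/K_i) = 7.97 / 27648 = 0.0002883 m/day.
In each layer the seepage velocity is v_i = q/n_i, so the layer transit time is t_i = b_i·n_i / q:
  layer 1 (karst limestone): t_1 = 13.7 × 0.04 / 0.0002883 = 1901 d
  layer 2 (clay): t_2 = 2.48 × 0.05 / 0.0002883 = 430.2 d
Total t = Σ t_i = 2331 days = 6.382 years.

6.38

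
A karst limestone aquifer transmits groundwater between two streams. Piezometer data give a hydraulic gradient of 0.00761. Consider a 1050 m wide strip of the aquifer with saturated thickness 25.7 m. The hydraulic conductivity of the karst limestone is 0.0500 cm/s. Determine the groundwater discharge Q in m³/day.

Convert K: 0.0500 cm/s × 864 = 43.20 m/day.
Cross-sectional area A = 1050 × 25.7 = 26985 m².
Hydraulic gradient i = 0.00761.
Darcy's law: Q = K · A · i = 43.20 × 26985 × 0.007610 = 8871 m³/day.

8870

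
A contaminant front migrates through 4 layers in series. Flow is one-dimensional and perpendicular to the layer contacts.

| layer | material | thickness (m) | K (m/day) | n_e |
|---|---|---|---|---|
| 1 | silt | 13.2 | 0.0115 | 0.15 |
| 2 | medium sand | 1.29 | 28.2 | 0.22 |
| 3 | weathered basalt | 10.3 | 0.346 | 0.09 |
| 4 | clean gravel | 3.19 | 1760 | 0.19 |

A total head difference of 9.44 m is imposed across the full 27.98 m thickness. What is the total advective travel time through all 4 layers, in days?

474

With flow normal to the layers, continuity requires the same specific discharge q through every layer.
Σ(b_i/K_i) = 13.2/0.0115 + 1.29/28.2 + 10.3/0.346 + 3.19/1760 = 1178 d.
q = Δh / Σ(b_i/K_i) = 9.44 / 1178 = 0.008016 m/day.
In each layer the seepage velocity is v_i = q/n_i, so the layer transit time is t_i = b_i·n_i / q:
  layer 1 (silt): t_1 = 13.2 × 0.15 / 0.008016 = 247.0 d
  layer 2 (medium sand): t_2 = 1.29 × 0.22 / 0.008016 = 35.40 d
  layer 3 (weathered basalt): t_3 = 10.3 × 0.09 / 0.008016 = 115.6 d
  layer 4 (clean gravel): t_4 = 3.19 × 0.19 / 0.008016 = 75.61 d
Total t = Σ t_i = 473.7 days.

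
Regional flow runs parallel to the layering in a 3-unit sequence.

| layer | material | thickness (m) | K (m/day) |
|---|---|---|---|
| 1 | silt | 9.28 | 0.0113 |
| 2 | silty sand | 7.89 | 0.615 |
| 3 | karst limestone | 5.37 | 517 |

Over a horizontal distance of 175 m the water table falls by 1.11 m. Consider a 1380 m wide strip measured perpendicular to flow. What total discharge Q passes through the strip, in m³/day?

24300

Flow is parallel to layering, so each bed carries its own Darcy discharge and the transmissivities add.
Σ(K_i·b_i) = 0.0113×9.28 + 0.615×7.89 + 517×5.37 = 2781 m²/day.
Hydraulic gradient i = Δh / L = 1.11 / 175 = 0.006343.
Q = Σ(K_i·b_i) · W · i = 2781 × 1380 × 0.006343 = 24345 m³/day.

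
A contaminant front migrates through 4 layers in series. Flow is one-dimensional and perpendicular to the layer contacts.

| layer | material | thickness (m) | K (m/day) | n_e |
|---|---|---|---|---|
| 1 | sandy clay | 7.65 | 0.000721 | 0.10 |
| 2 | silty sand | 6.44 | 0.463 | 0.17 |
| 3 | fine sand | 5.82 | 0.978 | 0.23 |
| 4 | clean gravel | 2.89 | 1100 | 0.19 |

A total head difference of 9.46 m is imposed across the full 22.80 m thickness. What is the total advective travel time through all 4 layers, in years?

With flow normal to the layers, continuity requires the same specific discharge q through every layer.
Σ(b_i/K_i) = 7.65/0.000721 + 6.44/0.463 + 5.82/0.978 + 2.89/1100 = 10630 d.
q = Δh / Σ(b_i/K_i) = 9.46 / 10630 = 0.0008899 m/day.
In each layer the seepage velocity is v_i = q/n_i, so the layer transit time is t_i = b_i·n_i / q:
  layer 1 (sandy clay): t_1 = 7.65 × 0.10 / 0.0008899 = 859.6 d
  layer 2 (silty sand): t_2 = 6.44 × 0.17 / 0.0008899 = 1230 d
  layer 3 (fine sand): t_3 = 5.82 × 0.23 / 0.0008899 = 1504 d
  layer 4 (clean gravel): t_4 = 2.89 × 0.19 / 0.0008899 = 617.0 d
Total t = Σ t_i = 4211 days = 11.53 years.

11.5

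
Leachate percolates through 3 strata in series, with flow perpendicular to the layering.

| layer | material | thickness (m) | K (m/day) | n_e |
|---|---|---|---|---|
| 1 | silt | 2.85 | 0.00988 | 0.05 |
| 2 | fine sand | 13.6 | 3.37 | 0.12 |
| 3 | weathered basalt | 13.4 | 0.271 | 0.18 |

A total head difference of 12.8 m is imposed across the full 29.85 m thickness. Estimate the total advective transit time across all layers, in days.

With flow normal to the layers, continuity requires the same specific discharge q through every layer.
Σ(b_i/K_i) = 2.85/0.00988 + 13.6/3.37 + 13.4/0.271 = 341.9 d.
q = Δh / Σ(b_i/K_i) = 12.8 / 341.9 = 0.03743 m/day.
In each layer the seepage velocity is v_i = q/n_i, so the layer transit time is t_i = b_i·n_i / q:
  layer 1 (silt): t_1 = 2.85 × 0.05 / 0.03743 = 3.807 d
  layer 2 (fine sand): t_2 = 13.6 × 0.12 / 0.03743 = 43.60 d
  layer 3 (weathered basalt): t_3 = 13.4 × 0.18 / 0.03743 = 64.44 d
Total t = Σ t_i = 111.8 days.

112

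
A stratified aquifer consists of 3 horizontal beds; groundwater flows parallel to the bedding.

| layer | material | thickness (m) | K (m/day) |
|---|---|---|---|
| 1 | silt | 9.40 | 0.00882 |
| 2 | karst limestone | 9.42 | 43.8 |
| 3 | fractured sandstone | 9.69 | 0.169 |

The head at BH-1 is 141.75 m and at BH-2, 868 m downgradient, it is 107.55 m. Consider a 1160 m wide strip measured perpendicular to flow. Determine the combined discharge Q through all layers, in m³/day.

18900

Flow is parallel to layering, so each bed carries its own Darcy discharge and the transmissivities add.
Σ(K_i·b_i) = 0.00882×9.40 + 43.8×9.42 + 0.169×9.69 = 414.3 m²/day.
Hydraulic gradient i = (141.75 − 107.55) / 868 = 34.2 / 868 = 0.03940.
Q = Σ(K_i·b_i) · W · i = 414.3 × 1160 × 0.03940 = 18936 m³/day.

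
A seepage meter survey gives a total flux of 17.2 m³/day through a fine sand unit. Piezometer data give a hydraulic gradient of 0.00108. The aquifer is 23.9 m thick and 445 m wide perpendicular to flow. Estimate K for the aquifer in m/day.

Cross-sectional area A = 445 × 23.9 = 10636 m².
Hydraulic gradient i = 0.00108.
From Q = K·A·i, K = Q / (A·i) = 17.2 / (10636 × 0.001080) = 1.497 m/day.

1.50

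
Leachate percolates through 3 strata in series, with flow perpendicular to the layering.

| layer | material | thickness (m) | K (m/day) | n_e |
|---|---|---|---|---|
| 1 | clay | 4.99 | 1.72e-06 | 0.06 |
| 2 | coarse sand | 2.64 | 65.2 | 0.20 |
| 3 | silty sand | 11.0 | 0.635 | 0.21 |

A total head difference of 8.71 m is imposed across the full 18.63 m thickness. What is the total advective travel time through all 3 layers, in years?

With flow normal to the layers, continuity requires the same specific discharge q through every layer.
Σ(b_i/K_i) = 4.99/1.72e-06 + 2.64/65.2 + 11.0/0.635 = 2.901e+06 d.
q = Δh / Σ(b_i/K_i) = 8.71 / 2.901e+06 = 3.002e-06 m/day.
In each layer the seepage velocity is v_i = q/n_i, so the layer transit time is t_i = b_i·n_i / q:
  layer 1 (clay): t_1 = 4.99 × 0.06 / 3.002e-06 = 99726 d
  layer 2 (coarse sand): t_2 = 2.64 × 0.20 / 3.002e-06 = 1.759e+05 d
  layer 3 (silty sand): t_3 = 11.0 × 0.21 / 3.002e-06 = 7.694e+05 d
Total t = Σ t_i = 1.045e+06 days = 2861 years.

2860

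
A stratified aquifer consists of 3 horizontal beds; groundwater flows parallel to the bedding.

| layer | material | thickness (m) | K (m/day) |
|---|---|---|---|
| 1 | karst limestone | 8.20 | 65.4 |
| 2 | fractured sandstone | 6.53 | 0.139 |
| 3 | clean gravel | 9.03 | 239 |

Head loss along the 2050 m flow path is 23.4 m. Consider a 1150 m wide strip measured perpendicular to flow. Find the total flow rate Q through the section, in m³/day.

Flow is parallel to layering, so each bed carries its own Darcy discharge and the transmissivities add.
Σ(K_i·b_i) = 65.4×8.20 + 0.139×6.53 + 239×9.03 = 2695 m²/day.
Hydraulic gradient i = Δh / L = 23.4 / 2050 = 0.01141.
Q = Σ(K_i·b_i) · W · i = 2695 × 1150 × 0.01141 = 35381 m³/day.

35400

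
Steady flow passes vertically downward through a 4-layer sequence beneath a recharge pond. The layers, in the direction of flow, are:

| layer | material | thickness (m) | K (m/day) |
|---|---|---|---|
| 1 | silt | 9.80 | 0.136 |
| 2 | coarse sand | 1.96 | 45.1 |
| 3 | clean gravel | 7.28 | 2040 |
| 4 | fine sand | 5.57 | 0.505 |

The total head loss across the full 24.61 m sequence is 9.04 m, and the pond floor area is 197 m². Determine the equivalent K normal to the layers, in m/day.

Flow is perpendicular to layering, so the layers act in series and the equivalent K is the thickness-weighted harmonic mean.
Total thickness L = 9.80 + 1.96 + 7.28 + 5.57 = 24.61 m.
Σ(b_i/K_i) = 9.80/0.136 + 1.96/45.1 + 7.28/2040 + 5.57/0.505 = 83.14 d.
K_eq = L / Σ(b_i/K_i) = 24.61 / 83.14 = 0.2960 m/day.

0.296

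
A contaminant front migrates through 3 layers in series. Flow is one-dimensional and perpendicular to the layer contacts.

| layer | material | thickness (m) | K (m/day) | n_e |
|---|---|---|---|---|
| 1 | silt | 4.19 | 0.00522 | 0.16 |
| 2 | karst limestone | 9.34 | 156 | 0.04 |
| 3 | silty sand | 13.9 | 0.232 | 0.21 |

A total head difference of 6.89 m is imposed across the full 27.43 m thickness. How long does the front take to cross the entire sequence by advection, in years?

1.36

With flow normal to the layers, continuity requires the same specific discharge q through every layer.
Σ(b_i/K_i) = 4.19/0.00522 + 9.34/156 + 13.9/0.232 = 862.7 d.
q = Δh / Σ(b_i/K_i) = 6.89 / 862.7 = 0.007987 m/day.
In each layer the seepage velocity is v_i = q/n_i, so the layer transit time is t_i = b_i·n_i / q:
  layer 1 (silt): t_1 = 4.19 × 0.16 / 0.007987 = 83.94 d
  layer 2 (karst limestone): t_2 = 9.34 × 0.04 / 0.007987 = 46.78 d
  layer 3 (silty sand): t_3 = 13.9 × 0.21 / 0.007987 = 365.5 d
Total t = Σ t_i = 496.2 days = 1.358 years.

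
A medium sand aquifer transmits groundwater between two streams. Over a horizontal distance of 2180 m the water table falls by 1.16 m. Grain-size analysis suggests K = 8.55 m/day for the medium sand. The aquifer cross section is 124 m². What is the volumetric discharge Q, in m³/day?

Hydraulic gradient i = Δh / L = 1.16 / 2180 = 0.0005321.
Darcy's law: Q = K · A · i = 8.550 × 124.0 × 0.0005321 = 0.5641 m³/day.

0.564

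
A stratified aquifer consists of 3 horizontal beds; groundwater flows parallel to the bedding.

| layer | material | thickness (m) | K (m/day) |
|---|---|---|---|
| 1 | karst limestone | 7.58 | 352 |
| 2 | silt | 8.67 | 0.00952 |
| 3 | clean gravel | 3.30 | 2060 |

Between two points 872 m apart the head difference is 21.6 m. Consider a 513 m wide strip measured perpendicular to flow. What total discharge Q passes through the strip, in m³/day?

120000

Flow is parallel to layering, so each bed carries its own Darcy discharge and the transmissivities add.
Σ(K_i·b_i) = 352×7.58 + 0.00952×8.67 + 2060×3.30 = 9466 m²/day.
Hydraulic gradient i = Δh / L = 21.6 / 872 = 0.02477.
Q = Σ(K_i·b_i) · W · i = 9466 × 513 × 0.02477 = 1.203e+05 m³/day.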